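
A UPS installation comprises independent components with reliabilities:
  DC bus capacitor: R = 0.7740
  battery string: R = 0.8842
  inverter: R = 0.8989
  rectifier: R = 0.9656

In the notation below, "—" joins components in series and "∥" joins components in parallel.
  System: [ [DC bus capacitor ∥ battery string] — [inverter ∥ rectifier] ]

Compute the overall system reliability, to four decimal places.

0.9704

Parallel (DC bus capacitor and battery string): 1 − (1 − 0.774000)(1 − 0.884200) = 0.973829
Parallel (inverter and rectifier): 1 − (1 − 0.898900)(1 − 0.965600) = 0.996522
Series ([0.973829] and [0.996522]): 0.973829 × 0.996522 = 0.9704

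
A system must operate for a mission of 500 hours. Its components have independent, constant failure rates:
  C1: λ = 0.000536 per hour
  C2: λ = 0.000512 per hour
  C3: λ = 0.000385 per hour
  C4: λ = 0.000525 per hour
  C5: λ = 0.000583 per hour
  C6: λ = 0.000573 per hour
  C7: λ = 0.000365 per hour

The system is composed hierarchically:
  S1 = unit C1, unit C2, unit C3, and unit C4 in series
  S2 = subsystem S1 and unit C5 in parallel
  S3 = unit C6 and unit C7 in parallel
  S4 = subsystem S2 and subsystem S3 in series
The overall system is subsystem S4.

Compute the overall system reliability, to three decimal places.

R(C1) = exp(−0.000536 × 500) = 0.76491
R(C2) = exp(−0.000512 × 500) = 0.77414
R(C3) = exp(−0.000385 × 500) = 0.82489
R(C4) = exp(−0.000525 × 500) = 0.76913
R(C5) = exp(−0.000583 × 500) = 0.74714
R(C6) = exp(−0.000573 × 500) = 0.75089
R(C7) = exp(−0.000365 × 500) = 0.83318
Series (C1, C2, C3, and C4): 0.76491 × 0.77414 × 0.82489 × 0.76913 = 0.37569
Parallel ([0.37569] and C5): 1 − (1 − 0.37569)(1 − 0.74714) = 0.84214
Parallel (C6 and C7): 1 − (1 − 0.75089)(1 − 0.83318) = 0.95844
Series ([0.84214] and [0.95844]): 0.84214 × 0.95844 = 0.807

0.807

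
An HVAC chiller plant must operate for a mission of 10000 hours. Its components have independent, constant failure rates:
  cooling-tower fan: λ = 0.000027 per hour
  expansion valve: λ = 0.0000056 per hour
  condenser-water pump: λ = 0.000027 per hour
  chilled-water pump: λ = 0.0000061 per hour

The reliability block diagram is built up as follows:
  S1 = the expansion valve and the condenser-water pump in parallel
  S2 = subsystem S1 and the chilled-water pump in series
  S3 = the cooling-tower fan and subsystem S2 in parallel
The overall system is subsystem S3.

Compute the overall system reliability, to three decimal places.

0.983

R(cooling-tower fan) = exp(−0.000027 × 10000) = 0.76338
R(expansion valve) = exp(−0.0000056 × 10000) = 0.94554
R(condenser-water pump) = exp(−0.000027 × 10000) = 0.76338
R(chilled-water pump) = exp(−0.0000061 × 10000) = 0.94082
Parallel (expansion valve and condenser-water pump): 1 − (1 − 0.94554)(1 − 0.76338) = 0.98711
Series ([0.98711] and chilled-water pump): 0.98711 × 0.94082 = 0.92869
Parallel (cooling-tower fan and [0.92869]): 1 − (1 − 0.76338)(1 − 0.92869) = 0.983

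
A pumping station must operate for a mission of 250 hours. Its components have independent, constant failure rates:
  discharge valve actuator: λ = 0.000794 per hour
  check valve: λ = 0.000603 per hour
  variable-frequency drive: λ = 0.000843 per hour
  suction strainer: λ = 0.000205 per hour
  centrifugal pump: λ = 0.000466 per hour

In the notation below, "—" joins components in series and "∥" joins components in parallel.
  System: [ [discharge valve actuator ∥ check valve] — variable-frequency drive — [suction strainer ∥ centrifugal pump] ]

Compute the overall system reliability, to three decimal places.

R(discharge valve actuator) = exp(−0.000794 × 250) = 0.81996
R(check valve) = exp(−0.000603 × 250) = 0.86006
R(variable-frequency drive) = exp(−0.000843 × 250) = 0.80998
R(suction strainer) = exp(−0.000205 × 250) = 0.95004
R(centrifugal pump) = exp(−0.000466 × 250) = 0.89003
Parallel (discharge valve actuator and check valve): 1 − (1 − 0.81996)(1 − 0.86006) = 0.97481
Parallel (suction strainer and centrifugal pump): 1 − (1 − 0.95004)(1 − 0.89003) = 0.99451
Series ([0.97481], variable-frequency drive, and [0.99451]): 0.97481 × 0.80998 × 0.99451 = 0.785

0.785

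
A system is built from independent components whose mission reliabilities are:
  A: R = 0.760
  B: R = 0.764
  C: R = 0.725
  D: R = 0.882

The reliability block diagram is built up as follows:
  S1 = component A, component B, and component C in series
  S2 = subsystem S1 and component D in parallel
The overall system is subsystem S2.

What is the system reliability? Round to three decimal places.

0.932

Series (A, B, and C): 0.76000 × 0.76400 × 0.72500 = 0.42096
Parallel ([0.42096] and D): 1 − (1 − 0.42096)(1 − 0.88200) = 0.932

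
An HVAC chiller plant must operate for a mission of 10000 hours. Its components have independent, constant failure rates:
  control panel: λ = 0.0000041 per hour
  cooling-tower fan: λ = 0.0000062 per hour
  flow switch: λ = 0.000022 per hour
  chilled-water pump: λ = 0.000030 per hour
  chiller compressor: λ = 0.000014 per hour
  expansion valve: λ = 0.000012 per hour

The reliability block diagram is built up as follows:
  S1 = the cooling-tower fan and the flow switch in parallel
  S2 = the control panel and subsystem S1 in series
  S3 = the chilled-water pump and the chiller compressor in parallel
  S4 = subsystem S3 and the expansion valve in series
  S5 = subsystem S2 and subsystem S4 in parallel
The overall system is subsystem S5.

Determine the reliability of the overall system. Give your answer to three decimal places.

0.993

R(control panel) = exp(−0.0000041 × 10000) = 0.95983
R(cooling-tower fan) = exp(−0.0000062 × 10000) = 0.93988
R(flow switch) = exp(−0.000022 × 10000) = 0.80252
R(chilled-water pump) = exp(−0.000030 × 10000) = 0.74082
R(chiller compressor) = exp(−0.000014 × 10000) = 0.86936
R(expansion valve) = exp(−0.000012 × 10000) = 0.88692
Parallel (cooling-tower fan and flow switch): 1 − (1 − 0.93988)(1 − 0.80252) = 0.98813
Series (control panel and [0.98813]): 0.95983 × 0.98813 = 0.94844
Parallel (chilled-water pump and chiller compressor): 1 − (1 − 0.74082)(1 − 0.86936) = 0.96614
Series ([0.96614] and expansion valve): 0.96614 × 0.88692 = 0.85689
Parallel ([0.94844] and [0.85689]): 1 − (1 − 0.94844)(1 − 0.85689) = 0.993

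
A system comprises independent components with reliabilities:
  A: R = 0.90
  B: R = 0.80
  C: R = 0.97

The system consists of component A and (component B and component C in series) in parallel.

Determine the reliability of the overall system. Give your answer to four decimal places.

0.9776

Series (B and C): 0.800000 × 0.970000 = 0.776000
Parallel (A and [0.776000]): 1 − (1 − 0.900000)(1 − 0.776000) = 0.9776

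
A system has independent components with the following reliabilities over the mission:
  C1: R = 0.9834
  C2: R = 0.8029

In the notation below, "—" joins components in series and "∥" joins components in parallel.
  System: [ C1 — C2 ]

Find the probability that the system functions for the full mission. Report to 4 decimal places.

Series (C1 and C2): 0.983400 × 0.802900 = 0.7896

0.7896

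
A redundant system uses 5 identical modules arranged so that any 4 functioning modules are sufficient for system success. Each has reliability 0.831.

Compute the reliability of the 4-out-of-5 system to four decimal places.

R = Σ_{i=4}^{5} C(5,i) p^i (1−p)^{5−i} with p = 0.831
C(5,4)·0.831^4·0.169^1 = 0.402959
C(5,5)·0.831^5·0.169^0 = 0.396283
Sum = 0.7992

0.7992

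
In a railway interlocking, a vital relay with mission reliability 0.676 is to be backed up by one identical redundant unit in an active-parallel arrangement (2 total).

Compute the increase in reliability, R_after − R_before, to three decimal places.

R_before = 0.676
R_after = 1 − (1 − 0.676)^2 = 0.895
ΔR = 0.895 − 0.676 = 0.219

0.219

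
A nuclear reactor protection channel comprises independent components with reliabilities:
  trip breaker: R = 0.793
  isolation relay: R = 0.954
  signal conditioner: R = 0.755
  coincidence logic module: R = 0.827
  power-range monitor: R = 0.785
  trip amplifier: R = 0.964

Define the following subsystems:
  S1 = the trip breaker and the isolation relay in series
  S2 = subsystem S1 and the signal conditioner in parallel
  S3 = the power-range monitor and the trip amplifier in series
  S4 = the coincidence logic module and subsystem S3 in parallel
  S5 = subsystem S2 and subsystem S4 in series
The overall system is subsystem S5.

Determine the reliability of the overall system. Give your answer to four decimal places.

Series (trip breaker and isolation relay): 0.793000 × 0.954000 = 0.756522
Parallel ([0.756522] and signal conditioner): 1 − (1 − 0.756522)(1 − 0.755000) = 0.940348
Series (power-range monitor and trip amplifier): 0.785000 × 0.964000 = 0.756740
Parallel (coincidence logic module and [0.756740]): 1 − (1 − 0.827000)(1 − 0.756740) = 0.957916
Series ([0.940348] and [0.957916]): 0.940348 × 0.957916 = 0.9008

0.9008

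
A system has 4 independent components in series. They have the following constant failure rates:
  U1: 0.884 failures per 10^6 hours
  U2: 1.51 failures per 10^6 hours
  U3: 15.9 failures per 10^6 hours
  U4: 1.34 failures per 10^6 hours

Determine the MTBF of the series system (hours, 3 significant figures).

Series of exponential components: λ_sys = Σ λ_i
λ_sys = 0.000000884 + 0.00000151 + 0.0000159 + 0.00000134 = 1.9634e-05 /h
MTBF = 1 / λ_sys = 50900 h

50900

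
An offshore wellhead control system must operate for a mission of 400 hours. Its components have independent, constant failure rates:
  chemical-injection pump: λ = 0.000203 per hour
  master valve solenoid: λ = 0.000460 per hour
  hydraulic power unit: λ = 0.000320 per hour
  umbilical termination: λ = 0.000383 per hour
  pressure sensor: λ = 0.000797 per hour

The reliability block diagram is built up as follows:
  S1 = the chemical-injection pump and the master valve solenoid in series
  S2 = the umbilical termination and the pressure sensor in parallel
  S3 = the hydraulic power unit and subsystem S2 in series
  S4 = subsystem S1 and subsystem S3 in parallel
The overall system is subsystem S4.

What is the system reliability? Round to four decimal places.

0.9641

R(chemical-injection pump) = exp(−0.000203 × 400) = 0.922009
R(master valve solenoid) = exp(−0.000460 × 400) = 0.831936
R(hydraulic power unit) = exp(−0.000320 × 400) = 0.879853
R(umbilical termination) = exp(−0.000383 × 400) = 0.857958
R(pressure sensor) = exp(−0.000797 × 400) = 0.727021
Series (chemical-injection pump and master valve solenoid): 0.922009 × 0.831936 = 0.767052
Parallel (umbilical termination and pressure sensor): 1 − (1 − 0.857958)(1 − 0.727021) = 0.961226
Series (hydraulic power unit and [0.961226]): 0.879853 × 0.961226 = 0.845738
Parallel ([0.767052] and [0.845738]): 1 − (1 − 0.767052)(1 − 0.845738) = 0.9641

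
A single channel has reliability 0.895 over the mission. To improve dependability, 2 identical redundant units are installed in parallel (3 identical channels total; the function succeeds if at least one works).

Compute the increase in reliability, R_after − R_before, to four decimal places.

0.1038

R_before = 0.895
R_after = 1 − (1 − 0.895)^3 = 0.9988
ΔR = 0.9988 − 0.895 = 0.1038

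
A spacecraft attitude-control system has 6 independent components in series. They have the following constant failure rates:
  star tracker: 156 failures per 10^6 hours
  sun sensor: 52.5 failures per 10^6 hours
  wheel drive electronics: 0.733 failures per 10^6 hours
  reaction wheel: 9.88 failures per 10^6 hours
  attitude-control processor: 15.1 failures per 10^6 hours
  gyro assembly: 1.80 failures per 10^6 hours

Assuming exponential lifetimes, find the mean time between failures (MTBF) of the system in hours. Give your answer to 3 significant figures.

Series of exponential components: λ_sys = Σ λ_i
λ_sys = 0.000156 + 0.0000525 + 0.000000733 + 0.00000988 + 0.0000151 + 0.00000180 = 2.3601e-04 /h
MTBF = 1 / λ_sys = 4240 h

4240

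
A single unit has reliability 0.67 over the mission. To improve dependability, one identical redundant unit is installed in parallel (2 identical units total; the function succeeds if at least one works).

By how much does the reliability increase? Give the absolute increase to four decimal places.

0.2211

R_before = 0.67
R_after = 1 − (1 − 0.67)^2 = 0.8911
ΔR = 0.8911 − 0.67 = 0.2211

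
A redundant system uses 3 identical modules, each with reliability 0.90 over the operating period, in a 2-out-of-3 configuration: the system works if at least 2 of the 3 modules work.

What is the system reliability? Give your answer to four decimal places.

0.9720

R = Σ_{i=2}^{3} C(3,i) p^i (1−p)^{3−i} with p = 0.90
C(3,2)·0.90^2·0.10^1 = 0.243000
C(3,3)·0.90^3·0.10^0 = 0.729000
Sum = 0.9720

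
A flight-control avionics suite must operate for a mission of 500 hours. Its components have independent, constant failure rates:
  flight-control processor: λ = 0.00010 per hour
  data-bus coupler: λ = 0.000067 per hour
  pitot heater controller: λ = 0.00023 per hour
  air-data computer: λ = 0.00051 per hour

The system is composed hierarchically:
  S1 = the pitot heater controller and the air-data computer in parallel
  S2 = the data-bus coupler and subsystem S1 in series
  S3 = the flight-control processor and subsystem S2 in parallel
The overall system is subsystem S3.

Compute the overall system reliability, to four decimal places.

0.9972

R(flight-control processor) = exp(−0.00010 × 500) = 0.951229
R(data-bus coupler) = exp(−0.000067 × 500) = 0.967055
R(pitot heater controller) = exp(−0.00023 × 500) = 0.891366
R(air-data computer) = exp(−0.00051 × 500) = 0.774916
Parallel (pitot heater controller and air-data computer): 1 − (1 − 0.891366)(1 − 0.774916) = 0.975548
Series (data-bus coupler and [0.975548]): 0.967055 × 0.975548 = 0.943409
Parallel (flight-control processor and [0.943409]): 1 − (1 − 0.951229)(1 − 0.943409) = 0.9972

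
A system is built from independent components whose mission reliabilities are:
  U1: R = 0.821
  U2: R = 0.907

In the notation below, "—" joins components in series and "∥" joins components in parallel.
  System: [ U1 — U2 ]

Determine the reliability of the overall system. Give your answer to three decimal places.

Series (U1 and U2): 0.82100 × 0.90700 = 0.745

0.745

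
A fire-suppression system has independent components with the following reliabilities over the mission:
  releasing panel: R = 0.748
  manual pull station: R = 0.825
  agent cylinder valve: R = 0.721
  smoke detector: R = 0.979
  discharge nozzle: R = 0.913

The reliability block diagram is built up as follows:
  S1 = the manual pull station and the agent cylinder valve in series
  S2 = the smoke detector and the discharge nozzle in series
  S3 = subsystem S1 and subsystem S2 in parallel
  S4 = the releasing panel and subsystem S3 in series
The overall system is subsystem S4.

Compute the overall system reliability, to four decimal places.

0.7158

Series (manual pull station and agent cylinder valve): 0.825000 × 0.721000 = 0.594825
Series (smoke detector and discharge nozzle): 0.979000 × 0.913000 = 0.893827
Parallel ([0.594825] and [0.893827]): 1 − (1 − 0.594825)(1 − 0.893827) = 0.956981
Series (releasing panel and [0.956981]): 0.748000 × 0.956981 = 0.7158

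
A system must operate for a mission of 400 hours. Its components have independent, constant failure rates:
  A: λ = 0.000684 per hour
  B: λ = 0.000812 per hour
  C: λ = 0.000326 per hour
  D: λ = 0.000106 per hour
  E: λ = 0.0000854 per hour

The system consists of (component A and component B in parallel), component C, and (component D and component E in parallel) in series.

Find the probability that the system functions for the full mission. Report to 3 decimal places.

R(A) = exp(−0.000684 × 400) = 0.76064
R(B) = exp(−0.000812 × 400) = 0.72267
R(C) = exp(−0.000326 × 400) = 0.87774
R(D) = exp(−0.000106 × 400) = 0.95849
R(E) = exp(−0.0000854 × 400) = 0.96642
Parallel (A and B): 1 − (1 − 0.76064)(1 − 0.72267) = 0.93362
Parallel (D and E): 1 − (1 − 0.95849)(1 − 0.96642) = 0.99861
Series ([0.93362], C, and [0.99861]): 0.93362 × 0.87774 × 0.99861 = 0.818

0.818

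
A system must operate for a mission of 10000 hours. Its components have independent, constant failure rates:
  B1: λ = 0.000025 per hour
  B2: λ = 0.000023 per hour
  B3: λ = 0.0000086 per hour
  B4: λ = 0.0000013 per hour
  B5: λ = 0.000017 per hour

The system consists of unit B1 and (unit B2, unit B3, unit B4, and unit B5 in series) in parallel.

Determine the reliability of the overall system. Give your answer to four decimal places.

R(B1) = exp(−0.000025 × 10000) = 0.778801
R(B2) = exp(−0.000023 × 10000) = 0.794534
R(B3) = exp(−0.0000086 × 10000) = 0.917594
R(B4) = exp(−0.0000013 × 10000) = 0.987084
R(B5) = exp(−0.000017 × 10000) = 0.843665
Series (B2, B3, B4, and B5): 0.794534 × 0.917594 × 0.987084 × 0.843665 = 0.607138
Parallel (B1 and [0.607138]): 1 − (1 − 0.778801)(1 − 0.607138) = 0.9131

0.9131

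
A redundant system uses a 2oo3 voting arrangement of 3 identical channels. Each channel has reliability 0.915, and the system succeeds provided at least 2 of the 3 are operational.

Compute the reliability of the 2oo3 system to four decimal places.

0.9796

R = Σ_{i=2}^{3} C(3,i) p^i (1−p)^{3−i} with p = 0.915
C(3,2)·0.915^2·0.085^1 = 0.213492
C(3,3)·0.915^3·0.085^0 = 0.766061
Sum = 0.9796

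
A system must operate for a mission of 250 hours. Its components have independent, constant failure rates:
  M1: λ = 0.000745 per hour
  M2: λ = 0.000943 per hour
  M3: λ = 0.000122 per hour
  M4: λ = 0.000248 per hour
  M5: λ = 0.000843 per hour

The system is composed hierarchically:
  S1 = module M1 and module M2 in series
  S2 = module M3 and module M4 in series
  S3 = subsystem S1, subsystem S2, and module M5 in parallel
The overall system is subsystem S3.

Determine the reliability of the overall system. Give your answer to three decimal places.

0.994

R(M1) = exp(−0.000745 × 250) = 0.83007
R(M2) = exp(−0.000943 × 250) = 0.78998
R(M3) = exp(−0.000122 × 250) = 0.96996
R(M4) = exp(−0.000248 × 250) = 0.93988
R(M5) = exp(−0.000843 × 250) = 0.80998
Series (M1 and M2): 0.83007 × 0.78998 = 0.65574
Series (M3 and M4): 0.96996 × 0.93988 = 0.91165
Parallel ([0.65574], [0.91165], and M5): 1 − (1 − 0.65574)(1 − 0.91165)(1 − 0.80998) = 0.994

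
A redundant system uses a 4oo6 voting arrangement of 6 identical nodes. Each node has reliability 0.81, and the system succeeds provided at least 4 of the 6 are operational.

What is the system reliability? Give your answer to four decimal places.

R = Σ_{i=4}^{6} C(6,i) p^i (1−p)^{6−i} with p = 0.81
C(6,4)·0.81^4·0.19^2 = 0.233098
C(6,5)·0.81^5·0.19^1 = 0.397493
C(6,6)·0.81^6·0.19^0 = 0.282430
Sum = 0.9130

0.9130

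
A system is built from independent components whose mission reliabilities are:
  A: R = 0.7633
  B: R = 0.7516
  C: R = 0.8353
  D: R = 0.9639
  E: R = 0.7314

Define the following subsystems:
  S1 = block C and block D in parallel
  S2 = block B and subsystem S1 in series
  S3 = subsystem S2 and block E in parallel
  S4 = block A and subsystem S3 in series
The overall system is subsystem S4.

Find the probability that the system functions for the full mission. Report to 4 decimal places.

Parallel (C and D): 1 − (1 − 0.835300)(1 − 0.963900) = 0.994054
Series (B and [0.994054]): 0.751600 × 0.994054 = 0.747131
Parallel ([0.747131] and E): 1 − (1 − 0.747131)(1 − 0.731400) = 0.932079
Series (A and [0.932079]): 0.763300 × 0.932079 = 0.7115

0.7115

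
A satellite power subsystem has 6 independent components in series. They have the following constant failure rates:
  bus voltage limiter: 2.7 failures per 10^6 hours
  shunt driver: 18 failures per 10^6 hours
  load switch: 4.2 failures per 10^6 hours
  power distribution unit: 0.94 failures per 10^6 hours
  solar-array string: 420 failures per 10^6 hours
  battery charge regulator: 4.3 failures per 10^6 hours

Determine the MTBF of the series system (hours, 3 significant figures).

Series of exponential components: λ_sys = Σ λ_i
λ_sys = 0.0000027 + 0.000018 + 0.0000042 + 0.00000094 + 0.00042 + 0.0000043 = 4.5014e-04 /h
MTBF = 1 / λ_sys = 2220 h

2220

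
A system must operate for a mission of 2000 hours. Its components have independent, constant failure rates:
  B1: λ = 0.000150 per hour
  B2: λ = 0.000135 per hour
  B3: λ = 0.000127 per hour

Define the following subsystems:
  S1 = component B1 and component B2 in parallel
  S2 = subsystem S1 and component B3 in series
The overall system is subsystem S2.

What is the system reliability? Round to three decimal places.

R(B1) = exp(−0.000150 × 2000) = 0.74082
R(B2) = exp(−0.000135 × 2000) = 0.76338
R(B3) = exp(−0.000127 × 2000) = 0.77569
Parallel (B1 and B2): 1 − (1 − 0.74082)(1 − 0.76338) = 0.93867
Series ([0.93867] and B3): 0.93867 × 0.77569 = 0.728

0.728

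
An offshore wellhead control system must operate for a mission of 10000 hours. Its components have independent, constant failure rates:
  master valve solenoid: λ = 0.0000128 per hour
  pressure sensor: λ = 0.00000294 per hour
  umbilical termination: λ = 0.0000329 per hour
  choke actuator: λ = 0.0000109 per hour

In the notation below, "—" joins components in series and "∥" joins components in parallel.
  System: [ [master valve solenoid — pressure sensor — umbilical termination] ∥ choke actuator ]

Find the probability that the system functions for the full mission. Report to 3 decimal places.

0.960

R(master valve solenoid) = exp(−0.0000128 × 10000) = 0.87985
R(pressure sensor) = exp(−0.00000294 × 10000) = 0.97103
R(umbilical termination) = exp(−0.0000329 × 10000) = 0.71964
R(choke actuator) = exp(−0.0000109 × 10000) = 0.89673
Series (master valve solenoid, pressure sensor, and umbilical termination): 0.87985 × 0.97103 × 0.71964 = 0.61483
Parallel ([0.61483] and choke actuator): 1 − (1 − 0.61483)(1 − 0.89673) = 0.960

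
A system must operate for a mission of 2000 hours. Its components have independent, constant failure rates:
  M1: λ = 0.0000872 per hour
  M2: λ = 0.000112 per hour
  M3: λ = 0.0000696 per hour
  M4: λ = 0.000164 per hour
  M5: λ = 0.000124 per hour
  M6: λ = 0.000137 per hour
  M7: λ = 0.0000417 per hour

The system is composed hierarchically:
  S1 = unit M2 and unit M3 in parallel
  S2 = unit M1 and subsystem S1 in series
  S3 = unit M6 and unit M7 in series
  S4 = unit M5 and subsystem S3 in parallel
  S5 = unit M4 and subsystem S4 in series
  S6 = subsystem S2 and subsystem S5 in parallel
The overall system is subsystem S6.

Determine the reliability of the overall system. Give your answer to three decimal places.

R(M1) = exp(−0.0000872 × 2000) = 0.83996
R(M2) = exp(−0.000112 × 2000) = 0.79932
R(M3) = exp(−0.0000696 × 2000) = 0.87005
R(M4) = exp(−0.000164 × 2000) = 0.72036
R(M5) = exp(−0.000124 × 2000) = 0.78036
R(M6) = exp(−0.000137 × 2000) = 0.76033
R(M7) = exp(−0.0000417 × 2000) = 0.91998
Parallel (M2 and M3): 1 − (1 − 0.79932)(1 − 0.87005) = 0.97392
Series (M1 and [0.97392]): 0.83996 × 0.97392 = 0.81805
Series (M6 and M7): 0.76033 × 0.91998 = 0.69949
Parallel (M5 and [0.69949]): 1 − (1 − 0.78036)(1 − 0.69949) = 0.93400
Series (M4 and [0.93400]): 0.72036 × 0.93400 = 0.67282
Parallel ([0.81805] and [0.67282]): 1 − (1 − 0.81805)(1 − 0.67282) = 0.940

0.940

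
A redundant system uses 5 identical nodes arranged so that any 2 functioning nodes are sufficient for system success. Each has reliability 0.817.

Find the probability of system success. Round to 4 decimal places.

0.9952

R = Σ_{i=2}^{5} C(5,i) p^i (1−p)^{5−i} with p = 0.817
C(5,2)·0.817^2·0.183^3 = 0.040907
C(5,3)·0.817^3·0.183^2 = 0.182628
C(5,4)·0.817^4·0.183^1 = 0.407671
C(5,5)·0.817^5·0.183^0 = 0.364007
Sum = 0.9952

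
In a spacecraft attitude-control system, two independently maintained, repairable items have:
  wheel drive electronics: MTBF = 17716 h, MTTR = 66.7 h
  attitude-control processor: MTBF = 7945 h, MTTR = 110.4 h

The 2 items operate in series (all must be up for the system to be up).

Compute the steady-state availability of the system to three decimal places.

A(wheel drive electronics) = MTBF/(MTBF+MTTR) = 17716/(17716+66.7) = 0.996249
A(attitude-control processor) = MTBF/(MTBF+MTTR) = 7945/(7945+110.4) = 0.986295
Series availability: 0.996249 × 0.986295 = 0.983

0.983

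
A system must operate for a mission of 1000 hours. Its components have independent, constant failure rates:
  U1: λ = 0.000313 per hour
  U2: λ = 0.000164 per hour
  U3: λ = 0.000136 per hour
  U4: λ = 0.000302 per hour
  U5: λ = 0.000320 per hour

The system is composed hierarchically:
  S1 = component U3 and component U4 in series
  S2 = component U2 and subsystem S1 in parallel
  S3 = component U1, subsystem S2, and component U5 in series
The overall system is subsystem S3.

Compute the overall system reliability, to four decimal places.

0.5025

R(U1) = exp(−0.000313 × 1000) = 0.731250
R(U2) = exp(−0.000164 × 1000) = 0.848742
R(U3) = exp(−0.000136 × 1000) = 0.872843
R(U4) = exp(−0.000302 × 1000) = 0.739338
R(U5) = exp(−0.000320 × 1000) = 0.726149
Series (U3 and U4): 0.872843 × 0.739338 = 0.645326
Parallel (U2 and [0.645326]): 1 − (1 − 0.848742)(1 − 0.645326) = 0.946353
Series (U1, [0.946353], and U5): 0.731250 × 0.946353 × 0.726149 = 0.5025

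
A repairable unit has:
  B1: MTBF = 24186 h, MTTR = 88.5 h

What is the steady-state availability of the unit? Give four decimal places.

0.9964

A(B1) = MTBF/(MTBF+MTTR) = 24186/(24186+88.5) = 0.9964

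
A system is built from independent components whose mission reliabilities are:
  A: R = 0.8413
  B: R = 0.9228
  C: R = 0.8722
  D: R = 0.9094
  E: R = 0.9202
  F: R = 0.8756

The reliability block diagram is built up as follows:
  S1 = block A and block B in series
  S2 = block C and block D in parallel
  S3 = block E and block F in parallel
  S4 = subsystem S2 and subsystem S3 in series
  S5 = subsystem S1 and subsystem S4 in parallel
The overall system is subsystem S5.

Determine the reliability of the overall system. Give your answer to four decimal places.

Series (A and B): 0.841300 × 0.922800 = 0.776352
Parallel (C and D): 1 − (1 − 0.872200)(1 − 0.909400) = 0.988421
Parallel (E and F): 1 − (1 − 0.920200)(1 − 0.875600) = 0.990073
Series ([0.988421] and [0.990073]): 0.988421 × 0.990073 = 0.978609
Parallel ([0.776352] and [0.978609]): 1 − (1 − 0.776352)(1 − 0.978609) = 0.9952

0.9952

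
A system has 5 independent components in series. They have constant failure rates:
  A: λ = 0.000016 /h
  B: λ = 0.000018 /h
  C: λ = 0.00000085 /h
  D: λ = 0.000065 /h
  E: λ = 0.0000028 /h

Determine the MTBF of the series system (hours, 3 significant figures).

9740

Series of exponential components: λ_sys = Σ λ_i
λ_sys = 0.000016 + 0.000018 + 0.00000085 + 0.000065 + 0.0000028 = 1.0265e-04 /h
MTBF = 1 / λ_sys = 9740 h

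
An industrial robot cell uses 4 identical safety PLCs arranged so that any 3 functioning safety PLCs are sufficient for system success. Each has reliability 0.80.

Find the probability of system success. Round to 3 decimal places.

0.819

R = Σ_{i=3}^{4} C(4,i) p^i (1−p)^{4−i} with p = 0.80
C(4,3)·0.80^3·0.20^1 = 0.40960
C(4,4)·0.80^4·0.20^0 = 0.40960
Sum = 0.819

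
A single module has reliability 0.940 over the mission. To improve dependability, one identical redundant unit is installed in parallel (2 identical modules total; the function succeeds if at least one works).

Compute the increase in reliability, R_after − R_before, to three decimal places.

R_before = 0.940
R_after = 1 − (1 − 0.940)^2 = 0.996
ΔR = 0.996 − 0.940 = 0.056

0.056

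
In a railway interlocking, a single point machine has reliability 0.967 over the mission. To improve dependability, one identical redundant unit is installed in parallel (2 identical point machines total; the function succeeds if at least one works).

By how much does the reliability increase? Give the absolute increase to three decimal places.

0.032

R_before = 0.967
R_after = 1 − (1 − 0.967)^2 = 0.999
ΔR = 0.999 − 0.967 = 0.032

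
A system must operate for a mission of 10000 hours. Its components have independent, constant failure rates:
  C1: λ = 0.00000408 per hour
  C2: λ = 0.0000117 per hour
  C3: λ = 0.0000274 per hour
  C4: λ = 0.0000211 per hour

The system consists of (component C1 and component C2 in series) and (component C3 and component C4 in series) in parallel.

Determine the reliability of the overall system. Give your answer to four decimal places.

0.9439

R(C1) = exp(−0.00000408 × 10000) = 0.960021
R(C2) = exp(−0.0000117 × 10000) = 0.889585
R(C3) = exp(−0.0000274 × 10000) = 0.760332
R(C4) = exp(−0.0000211 × 10000) = 0.809774
Series (C1 and C2): 0.960021 × 0.889585 = 0.854020
Series (C3 and C4): 0.760332 × 0.809774 = 0.615697
Parallel ([0.854020] and [0.615697]): 1 − (1 − 0.854020)(1 − 0.615697) = 0.9439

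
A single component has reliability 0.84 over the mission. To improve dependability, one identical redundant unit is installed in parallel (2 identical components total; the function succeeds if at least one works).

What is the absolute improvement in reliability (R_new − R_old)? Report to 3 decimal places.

0.134

R_before = 0.84
R_after = 1 − (1 − 0.84)^2 = 0.974
ΔR = 0.974 − 0.84 = 0.134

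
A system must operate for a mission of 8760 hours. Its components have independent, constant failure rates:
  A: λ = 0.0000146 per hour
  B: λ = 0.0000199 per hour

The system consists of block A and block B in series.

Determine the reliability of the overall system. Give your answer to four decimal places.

R(A) = exp(−0.0000146 × 8760) = 0.879945
R(B) = exp(−0.0000199 × 8760) = 0.840025
Series (A and B): 0.879945 × 0.840025 = 0.7392

0.7392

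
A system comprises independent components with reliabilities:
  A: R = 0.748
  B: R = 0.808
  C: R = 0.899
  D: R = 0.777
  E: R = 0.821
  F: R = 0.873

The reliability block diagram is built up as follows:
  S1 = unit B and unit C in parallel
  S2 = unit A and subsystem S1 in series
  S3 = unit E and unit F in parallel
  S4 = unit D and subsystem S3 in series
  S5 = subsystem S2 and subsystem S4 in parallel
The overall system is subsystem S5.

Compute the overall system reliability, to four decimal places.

0.9359

Parallel (B and C): 1 − (1 − 0.808000)(1 − 0.899000) = 0.980608
Series (A and [0.980608]): 0.748000 × 0.980608 = 0.733495
Parallel (E and F): 1 − (1 − 0.821000)(1 − 0.873000) = 0.977267
Series (D and [0.977267]): 0.777000 × 0.977267 = 0.759336
Parallel ([0.733495] and [0.759336]): 1 − (1 − 0.733495)(1 − 0.759336) = 0.9359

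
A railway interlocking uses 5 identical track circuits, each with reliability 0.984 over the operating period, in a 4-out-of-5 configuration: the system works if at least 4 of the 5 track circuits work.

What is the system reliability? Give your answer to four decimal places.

0.9975

R = Σ_{i=4}^{5} C(5,i) p^i (1−p)^{5−i} with p = 0.984
C(5,4)·0.984^4·0.016^1 = 0.075002
C(5,5)·0.984^5·0.016^0 = 0.922519
Sum = 0.9975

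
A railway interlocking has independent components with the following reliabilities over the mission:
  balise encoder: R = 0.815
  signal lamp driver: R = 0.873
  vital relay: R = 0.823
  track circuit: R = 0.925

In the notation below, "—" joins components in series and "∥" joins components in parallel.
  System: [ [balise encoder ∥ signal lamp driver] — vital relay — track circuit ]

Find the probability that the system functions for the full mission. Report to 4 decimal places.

0.7434

Parallel (balise encoder and signal lamp driver): 1 − (1 − 0.815000)(1 − 0.873000) = 0.976505
Series ([0.976505], vital relay, and track circuit): 0.976505 × 0.823000 × 0.925000 = 0.7434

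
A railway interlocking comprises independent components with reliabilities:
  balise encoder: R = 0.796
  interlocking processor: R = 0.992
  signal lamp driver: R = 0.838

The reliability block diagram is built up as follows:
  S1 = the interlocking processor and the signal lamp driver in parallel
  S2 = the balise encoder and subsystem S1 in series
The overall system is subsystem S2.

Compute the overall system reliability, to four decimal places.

Parallel (interlocking processor and signal lamp driver): 1 − (1 − 0.992000)(1 − 0.838000) = 0.998704
Series (balise encoder and [0.998704]): 0.796000 × 0.998704 = 0.7950

0.7950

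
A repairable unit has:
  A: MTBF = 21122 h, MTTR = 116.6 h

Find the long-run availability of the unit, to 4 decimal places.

0.9945

A(A) = MTBF/(MTBF+MTTR) = 21122/(21122+116.6) = 0.9945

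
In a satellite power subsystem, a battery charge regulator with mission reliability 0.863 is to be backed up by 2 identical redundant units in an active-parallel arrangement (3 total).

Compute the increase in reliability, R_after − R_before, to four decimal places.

0.1344

R_before = 0.863
R_after = 1 − (1 − 0.863)^3 = 0.9974
ΔR = 0.9974 − 0.863 = 0.1344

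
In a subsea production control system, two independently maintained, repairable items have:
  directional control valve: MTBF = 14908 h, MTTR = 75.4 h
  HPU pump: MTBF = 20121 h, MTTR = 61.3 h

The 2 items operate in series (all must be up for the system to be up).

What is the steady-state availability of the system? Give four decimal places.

A(directional control valve) = MTBF/(MTBF+MTTR) = 14908/(14908+75.4) = 0.994968
A(HPU pump) = MTBF/(MTBF+MTTR) = 20121/(20121+61.3) = 0.996963
Series availability: 0.994968 × 0.996963 = 0.9919

0.9919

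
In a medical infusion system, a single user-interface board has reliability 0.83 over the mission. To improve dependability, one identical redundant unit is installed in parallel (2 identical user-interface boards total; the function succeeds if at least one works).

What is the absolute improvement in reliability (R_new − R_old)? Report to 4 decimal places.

R_before = 0.83
R_after = 1 − (1 − 0.83)^2 = 0.9711
ΔR = 0.9711 − 0.83 = 0.1411

0.1411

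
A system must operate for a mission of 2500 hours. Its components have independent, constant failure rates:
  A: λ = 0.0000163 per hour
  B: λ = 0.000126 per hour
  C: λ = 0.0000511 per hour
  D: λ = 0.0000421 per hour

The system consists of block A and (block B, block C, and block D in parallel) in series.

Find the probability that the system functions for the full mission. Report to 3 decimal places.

R(A) = exp(−0.0000163 × 2500) = 0.96007
R(B) = exp(−0.000126 × 2500) = 0.72979
R(C) = exp(−0.0000511 × 2500) = 0.88007
R(D) = exp(−0.0000421 × 2500) = 0.90010
Parallel (B, C, and D): 1 − (1 − 0.72979)(1 − 0.88007)(1 − 0.90010) = 0.99676
Series (A and [0.99676]): 0.96007 × 0.99676 = 0.957

0.957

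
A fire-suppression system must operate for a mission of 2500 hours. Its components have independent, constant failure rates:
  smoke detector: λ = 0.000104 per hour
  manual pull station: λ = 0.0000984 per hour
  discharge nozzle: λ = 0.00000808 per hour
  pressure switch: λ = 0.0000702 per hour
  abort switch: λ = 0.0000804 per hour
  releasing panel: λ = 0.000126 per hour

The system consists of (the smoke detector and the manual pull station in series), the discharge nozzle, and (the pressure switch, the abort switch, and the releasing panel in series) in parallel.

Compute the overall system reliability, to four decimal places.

R(smoke detector) = exp(−0.000104 × 2500) = 0.771052
R(manual pull station) = exp(−0.0000984 × 2500) = 0.781922
R(discharge nozzle) = exp(−0.00000808 × 2500) = 0.980003
R(pressure switch) = exp(−0.0000702 × 2500) = 0.839037
R(abort switch) = exp(−0.0000804 × 2500) = 0.817912
R(releasing panel) = exp(−0.000126 × 2500) = 0.729789
Series (smoke detector and manual pull station): 0.771052 × 0.781922 = 0.602903
Series (pressure switch, abort switch, and releasing panel): 0.839037 × 0.817912 × 0.729789 = 0.500824
Parallel ([0.602903], discharge nozzle, and [0.500824]): 1 − (1 − 0.602903)(1 − 0.980003)(1 − 0.500824) = 0.9960

0.9960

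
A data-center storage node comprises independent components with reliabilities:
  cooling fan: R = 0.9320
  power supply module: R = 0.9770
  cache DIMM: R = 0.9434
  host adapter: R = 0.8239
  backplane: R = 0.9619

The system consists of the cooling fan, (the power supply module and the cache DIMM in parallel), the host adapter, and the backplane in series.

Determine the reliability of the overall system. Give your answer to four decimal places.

Parallel (power supply module and cache DIMM): 1 − (1 − 0.977000)(1 − 0.943400) = 0.998698
Series (cooling fan, [0.998698], host adapter, and backplane): 0.932000 × 0.998698 × 0.823900 × 0.961900 = 0.7377

0.7377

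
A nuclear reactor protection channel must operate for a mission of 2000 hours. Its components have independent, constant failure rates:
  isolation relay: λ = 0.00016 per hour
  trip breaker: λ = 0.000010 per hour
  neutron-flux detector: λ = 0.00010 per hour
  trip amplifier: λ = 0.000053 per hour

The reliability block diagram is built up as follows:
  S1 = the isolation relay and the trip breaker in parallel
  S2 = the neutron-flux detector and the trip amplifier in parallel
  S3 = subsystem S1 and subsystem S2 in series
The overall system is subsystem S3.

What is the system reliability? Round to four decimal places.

R(isolation relay) = exp(−0.00016 × 2000) = 0.726149
R(trip breaker) = exp(−0.000010 × 2000) = 0.980199
R(neutron-flux detector) = exp(−0.00010 × 2000) = 0.818731
R(trip amplifier) = exp(−0.000053 × 2000) = 0.899425
Parallel (isolation relay and trip breaker): 1 − (1 − 0.726149)(1 − 0.980199) = 0.994577
Parallel (neutron-flux detector and trip amplifier): 1 − (1 − 0.818731)(1 − 0.899425) = 0.981769
Series ([0.994577] and [0.981769]): 0.994577 × 0.981769 = 0.9764

0.9764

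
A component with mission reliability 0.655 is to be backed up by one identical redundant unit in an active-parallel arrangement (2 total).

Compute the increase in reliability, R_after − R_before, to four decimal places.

0.2260

R_before = 0.655
R_after = 1 − (1 − 0.655)^2 = 0.8810
ΔR = 0.8810 − 0.655 = 0.2260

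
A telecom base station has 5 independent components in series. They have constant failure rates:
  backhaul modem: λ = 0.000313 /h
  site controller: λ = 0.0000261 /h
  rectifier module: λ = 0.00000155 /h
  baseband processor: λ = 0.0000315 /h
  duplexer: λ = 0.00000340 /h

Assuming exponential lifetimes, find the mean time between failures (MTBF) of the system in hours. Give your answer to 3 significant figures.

2660

Series of exponential components: λ_sys = Σ λ_i
λ_sys = 0.000313 + 0.0000261 + 0.00000155 + 0.0000315 + 0.00000340 = 3.7555e-04 /h
MTBF = 1 / λ_sys = 2660 h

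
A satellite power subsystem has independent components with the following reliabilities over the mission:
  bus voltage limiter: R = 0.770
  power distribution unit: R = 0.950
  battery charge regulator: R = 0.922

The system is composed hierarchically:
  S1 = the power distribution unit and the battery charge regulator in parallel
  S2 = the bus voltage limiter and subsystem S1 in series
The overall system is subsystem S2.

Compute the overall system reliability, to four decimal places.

Parallel (power distribution unit and battery charge regulator): 1 − (1 − 0.950000)(1 − 0.922000) = 0.996100
Series (bus voltage limiter and [0.996100]): 0.770000 × 0.996100 = 0.7670

0.7670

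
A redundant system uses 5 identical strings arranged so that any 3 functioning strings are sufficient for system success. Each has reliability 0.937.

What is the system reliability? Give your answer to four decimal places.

0.9977

R = Σ_{i=3}^{5} C(5,i) p^i (1−p)^{5−i} with p = 0.937
C(5,3)·0.937^3·0.063^2 = 0.032651
C(5,4)·0.937^4·0.063^1 = 0.242811
C(5,5)·0.937^5·0.063^0 = 0.722267
Sum = 0.9977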